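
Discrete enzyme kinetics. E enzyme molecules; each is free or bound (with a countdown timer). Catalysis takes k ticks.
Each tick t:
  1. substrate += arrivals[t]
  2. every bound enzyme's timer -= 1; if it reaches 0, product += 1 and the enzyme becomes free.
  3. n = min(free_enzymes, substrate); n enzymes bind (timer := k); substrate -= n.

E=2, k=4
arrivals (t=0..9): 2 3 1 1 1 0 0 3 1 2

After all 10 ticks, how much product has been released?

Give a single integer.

Answer: 4

Derivation:
t=0: arr=2 -> substrate=0 bound=2 product=0
t=1: arr=3 -> substrate=3 bound=2 product=0
t=2: arr=1 -> substrate=4 bound=2 product=0
t=3: arr=1 -> substrate=5 bound=2 product=0
t=4: arr=1 -> substrate=4 bound=2 product=2
t=5: arr=0 -> substrate=4 bound=2 product=2
t=6: arr=0 -> substrate=4 bound=2 product=2
t=7: arr=3 -> substrate=7 bound=2 product=2
t=8: arr=1 -> substrate=6 bound=2 product=4
t=9: arr=2 -> substrate=8 bound=2 product=4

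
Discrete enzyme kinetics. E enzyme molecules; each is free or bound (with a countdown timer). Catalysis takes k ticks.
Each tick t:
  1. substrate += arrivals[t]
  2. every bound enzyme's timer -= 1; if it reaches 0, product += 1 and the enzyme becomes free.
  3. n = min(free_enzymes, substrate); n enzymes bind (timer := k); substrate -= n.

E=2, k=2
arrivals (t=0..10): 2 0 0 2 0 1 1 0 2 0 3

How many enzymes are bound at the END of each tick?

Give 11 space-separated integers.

t=0: arr=2 -> substrate=0 bound=2 product=0
t=1: arr=0 -> substrate=0 bound=2 product=0
t=2: arr=0 -> substrate=0 bound=0 product=2
t=3: arr=2 -> substrate=0 bound=2 product=2
t=4: arr=0 -> substrate=0 bound=2 product=2
t=5: arr=1 -> substrate=0 bound=1 product=4
t=6: arr=1 -> substrate=0 bound=2 product=4
t=7: arr=0 -> substrate=0 bound=1 product=5
t=8: arr=2 -> substrate=0 bound=2 product=6
t=9: arr=0 -> substrate=0 bound=2 product=6
t=10: arr=3 -> substrate=1 bound=2 product=8

Answer: 2 2 0 2 2 1 2 1 2 2 2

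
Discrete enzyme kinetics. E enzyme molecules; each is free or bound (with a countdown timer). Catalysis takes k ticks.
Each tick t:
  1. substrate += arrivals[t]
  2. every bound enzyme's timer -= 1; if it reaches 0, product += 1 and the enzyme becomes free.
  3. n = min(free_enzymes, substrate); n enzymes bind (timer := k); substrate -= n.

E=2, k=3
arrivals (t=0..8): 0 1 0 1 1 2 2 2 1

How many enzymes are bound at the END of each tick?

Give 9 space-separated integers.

t=0: arr=0 -> substrate=0 bound=0 product=0
t=1: arr=1 -> substrate=0 bound=1 product=0
t=2: arr=0 -> substrate=0 bound=1 product=0
t=3: arr=1 -> substrate=0 bound=2 product=0
t=4: arr=1 -> substrate=0 bound=2 product=1
t=5: arr=2 -> substrate=2 bound=2 product=1
t=6: arr=2 -> substrate=3 bound=2 product=2
t=7: arr=2 -> substrate=4 bound=2 product=3
t=8: arr=1 -> substrate=5 bound=2 product=3

Answer: 0 1 1 2 2 2 2 2 2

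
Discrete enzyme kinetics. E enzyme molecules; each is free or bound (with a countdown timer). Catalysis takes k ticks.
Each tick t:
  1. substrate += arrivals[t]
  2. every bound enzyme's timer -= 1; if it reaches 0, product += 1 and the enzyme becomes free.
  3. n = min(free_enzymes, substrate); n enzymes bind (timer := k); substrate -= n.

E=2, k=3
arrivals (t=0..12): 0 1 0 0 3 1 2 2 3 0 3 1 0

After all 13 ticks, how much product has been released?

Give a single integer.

Answer: 5

Derivation:
t=0: arr=0 -> substrate=0 bound=0 product=0
t=1: arr=1 -> substrate=0 bound=1 product=0
t=2: arr=0 -> substrate=0 bound=1 product=0
t=3: arr=0 -> substrate=0 bound=1 product=0
t=4: arr=3 -> substrate=1 bound=2 product=1
t=5: arr=1 -> substrate=2 bound=2 product=1
t=6: arr=2 -> substrate=4 bound=2 product=1
t=7: arr=2 -> substrate=4 bound=2 product=3
t=8: arr=3 -> substrate=7 bound=2 product=3
t=9: arr=0 -> substrate=7 bound=2 product=3
t=10: arr=3 -> substrate=8 bound=2 product=5
t=11: arr=1 -> substrate=9 bound=2 product=5
t=12: arr=0 -> substrate=9 bound=2 product=5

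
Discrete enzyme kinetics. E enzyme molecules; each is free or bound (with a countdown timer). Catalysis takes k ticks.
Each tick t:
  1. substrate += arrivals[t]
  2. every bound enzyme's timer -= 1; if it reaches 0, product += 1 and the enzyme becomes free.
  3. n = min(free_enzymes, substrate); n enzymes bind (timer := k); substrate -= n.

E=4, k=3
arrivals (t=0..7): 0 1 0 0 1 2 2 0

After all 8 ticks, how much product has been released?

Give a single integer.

Answer: 2

Derivation:
t=0: arr=0 -> substrate=0 bound=0 product=0
t=1: arr=1 -> substrate=0 bound=1 product=0
t=2: arr=0 -> substrate=0 bound=1 product=0
t=3: arr=0 -> substrate=0 bound=1 product=0
t=4: arr=1 -> substrate=0 bound=1 product=1
t=5: arr=2 -> substrate=0 bound=3 product=1
t=6: arr=2 -> substrate=1 bound=4 product=1
t=7: arr=0 -> substrate=0 bound=4 product=2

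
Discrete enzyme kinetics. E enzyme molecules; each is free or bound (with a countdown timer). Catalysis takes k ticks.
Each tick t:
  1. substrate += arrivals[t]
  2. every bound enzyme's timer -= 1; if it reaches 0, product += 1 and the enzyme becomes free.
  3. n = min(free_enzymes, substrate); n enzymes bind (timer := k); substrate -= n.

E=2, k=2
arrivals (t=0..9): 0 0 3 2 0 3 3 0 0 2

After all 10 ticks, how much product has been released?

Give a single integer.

Answer: 6

Derivation:
t=0: arr=0 -> substrate=0 bound=0 product=0
t=1: arr=0 -> substrate=0 bound=0 product=0
t=2: arr=3 -> substrate=1 bound=2 product=0
t=3: arr=2 -> substrate=3 bound=2 product=0
t=4: arr=0 -> substrate=1 bound=2 product=2
t=5: arr=3 -> substrate=4 bound=2 product=2
t=6: arr=3 -> substrate=5 bound=2 product=4
t=7: arr=0 -> substrate=5 bound=2 product=4
t=8: arr=0 -> substrate=3 bound=2 product=6
t=9: arr=2 -> substrate=5 bound=2 product=6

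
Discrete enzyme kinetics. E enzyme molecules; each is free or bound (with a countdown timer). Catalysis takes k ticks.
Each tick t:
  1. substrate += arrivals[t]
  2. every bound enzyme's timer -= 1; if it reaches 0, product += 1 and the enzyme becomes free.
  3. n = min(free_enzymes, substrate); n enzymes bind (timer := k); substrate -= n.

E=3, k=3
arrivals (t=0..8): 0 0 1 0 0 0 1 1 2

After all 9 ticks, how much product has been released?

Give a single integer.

Answer: 1

Derivation:
t=0: arr=0 -> substrate=0 bound=0 product=0
t=1: arr=0 -> substrate=0 bound=0 product=0
t=2: arr=1 -> substrate=0 bound=1 product=0
t=3: arr=0 -> substrate=0 bound=1 product=0
t=4: arr=0 -> substrate=0 bound=1 product=0
t=5: arr=0 -> substrate=0 bound=0 product=1
t=6: arr=1 -> substrate=0 bound=1 product=1
t=7: arr=1 -> substrate=0 bound=2 product=1
t=8: arr=2 -> substrate=1 bound=3 product=1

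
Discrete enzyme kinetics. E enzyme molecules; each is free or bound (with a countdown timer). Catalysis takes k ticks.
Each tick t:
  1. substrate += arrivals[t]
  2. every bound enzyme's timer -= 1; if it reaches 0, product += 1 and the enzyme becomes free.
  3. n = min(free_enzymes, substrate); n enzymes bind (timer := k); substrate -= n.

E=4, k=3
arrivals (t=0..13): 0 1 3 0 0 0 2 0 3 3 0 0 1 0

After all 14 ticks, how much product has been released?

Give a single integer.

Answer: 10

Derivation:
t=0: arr=0 -> substrate=0 bound=0 product=0
t=1: arr=1 -> substrate=0 bound=1 product=0
t=2: arr=3 -> substrate=0 bound=4 product=0
t=3: arr=0 -> substrate=0 bound=4 product=0
t=4: arr=0 -> substrate=0 bound=3 product=1
t=5: arr=0 -> substrate=0 bound=0 product=4
t=6: arr=2 -> substrate=0 bound=2 product=4
t=7: arr=0 -> substrate=0 bound=2 product=4
t=8: arr=3 -> substrate=1 bound=4 product=4
t=9: arr=3 -> substrate=2 bound=4 product=6
t=10: arr=0 -> substrate=2 bound=4 product=6
t=11: arr=0 -> substrate=0 bound=4 product=8
t=12: arr=1 -> substrate=0 bound=3 product=10
t=13: arr=0 -> substrate=0 bound=3 product=10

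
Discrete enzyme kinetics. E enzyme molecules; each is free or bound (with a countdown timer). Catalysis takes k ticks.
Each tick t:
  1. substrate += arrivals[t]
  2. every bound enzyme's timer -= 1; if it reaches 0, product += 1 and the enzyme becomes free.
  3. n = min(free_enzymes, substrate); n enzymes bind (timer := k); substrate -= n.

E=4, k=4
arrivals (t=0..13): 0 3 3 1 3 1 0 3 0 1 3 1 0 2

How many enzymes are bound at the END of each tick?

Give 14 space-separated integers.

t=0: arr=0 -> substrate=0 bound=0 product=0
t=1: arr=3 -> substrate=0 bound=3 product=0
t=2: arr=3 -> substrate=2 bound=4 product=0
t=3: arr=1 -> substrate=3 bound=4 product=0
t=4: arr=3 -> substrate=6 bound=4 product=0
t=5: arr=1 -> substrate=4 bound=4 product=3
t=6: arr=0 -> substrate=3 bound=4 product=4
t=7: arr=3 -> substrate=6 bound=4 product=4
t=8: arr=0 -> substrate=6 bound=4 product=4
t=9: arr=1 -> substrate=4 bound=4 product=7
t=10: arr=3 -> substrate=6 bound=4 product=8
t=11: arr=1 -> substrate=7 bound=4 product=8
t=12: arr=0 -> substrate=7 bound=4 product=8
t=13: arr=2 -> substrate=6 bound=4 product=11

Answer: 0 3 4 4 4 4 4 4 4 4 4 4 4 4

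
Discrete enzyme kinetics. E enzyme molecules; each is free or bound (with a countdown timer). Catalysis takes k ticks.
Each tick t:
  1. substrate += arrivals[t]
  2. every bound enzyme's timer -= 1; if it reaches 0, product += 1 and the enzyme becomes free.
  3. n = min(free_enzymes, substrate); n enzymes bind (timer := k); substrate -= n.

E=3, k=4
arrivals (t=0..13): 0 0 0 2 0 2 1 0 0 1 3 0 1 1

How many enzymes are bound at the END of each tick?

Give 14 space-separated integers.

Answer: 0 0 0 2 2 3 3 3 3 3 3 3 3 3

Derivation:
t=0: arr=0 -> substrate=0 bound=0 product=0
t=1: arr=0 -> substrate=0 bound=0 product=0
t=2: arr=0 -> substrate=0 bound=0 product=0
t=3: arr=2 -> substrate=0 bound=2 product=0
t=4: arr=0 -> substrate=0 bound=2 product=0
t=5: arr=2 -> substrate=1 bound=3 product=0
t=6: arr=1 -> substrate=2 bound=3 product=0
t=7: arr=0 -> substrate=0 bound=3 product=2
t=8: arr=0 -> substrate=0 bound=3 product=2
t=9: arr=1 -> substrate=0 bound=3 product=3
t=10: arr=3 -> substrate=3 bound=3 product=3
t=11: arr=0 -> substrate=1 bound=3 product=5
t=12: arr=1 -> substrate=2 bound=3 product=5
t=13: arr=1 -> substrate=2 bound=3 product=6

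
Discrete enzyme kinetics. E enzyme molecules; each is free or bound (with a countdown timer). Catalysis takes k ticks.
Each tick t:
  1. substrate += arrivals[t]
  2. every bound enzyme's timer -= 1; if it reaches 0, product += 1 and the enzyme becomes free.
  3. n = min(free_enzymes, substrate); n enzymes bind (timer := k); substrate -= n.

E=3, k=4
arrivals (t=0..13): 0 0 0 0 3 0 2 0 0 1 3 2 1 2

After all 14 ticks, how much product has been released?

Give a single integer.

t=0: arr=0 -> substrate=0 bound=0 product=0
t=1: arr=0 -> substrate=0 bound=0 product=0
t=2: arr=0 -> substrate=0 bound=0 product=0
t=3: arr=0 -> substrate=0 bound=0 product=0
t=4: arr=3 -> substrate=0 bound=3 product=0
t=5: arr=0 -> substrate=0 bound=3 product=0
t=6: arr=2 -> substrate=2 bound=3 product=0
t=7: arr=0 -> substrate=2 bound=3 product=0
t=8: arr=0 -> substrate=0 bound=2 product=3
t=9: arr=1 -> substrate=0 bound=3 product=3
t=10: arr=3 -> substrate=3 bound=3 product=3
t=11: arr=2 -> substrate=5 bound=3 product=3
t=12: arr=1 -> substrate=4 bound=3 product=5
t=13: arr=2 -> substrate=5 bound=3 product=6

Answer: 6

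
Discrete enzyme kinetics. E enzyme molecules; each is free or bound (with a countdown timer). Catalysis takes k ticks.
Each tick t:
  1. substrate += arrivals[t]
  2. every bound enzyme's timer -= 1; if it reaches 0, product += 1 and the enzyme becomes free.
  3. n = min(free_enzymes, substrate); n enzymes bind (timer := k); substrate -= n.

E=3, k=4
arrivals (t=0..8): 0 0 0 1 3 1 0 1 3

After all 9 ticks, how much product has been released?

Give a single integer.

Answer: 3

Derivation:
t=0: arr=0 -> substrate=0 bound=0 product=0
t=1: arr=0 -> substrate=0 bound=0 product=0
t=2: arr=0 -> substrate=0 bound=0 product=0
t=3: arr=1 -> substrate=0 bound=1 product=0
t=4: arr=3 -> substrate=1 bound=3 product=0
t=5: arr=1 -> substrate=2 bound=3 product=0
t=6: arr=0 -> substrate=2 bound=3 product=0
t=7: arr=1 -> substrate=2 bound=3 product=1
t=8: arr=3 -> substrate=3 bound=3 product=3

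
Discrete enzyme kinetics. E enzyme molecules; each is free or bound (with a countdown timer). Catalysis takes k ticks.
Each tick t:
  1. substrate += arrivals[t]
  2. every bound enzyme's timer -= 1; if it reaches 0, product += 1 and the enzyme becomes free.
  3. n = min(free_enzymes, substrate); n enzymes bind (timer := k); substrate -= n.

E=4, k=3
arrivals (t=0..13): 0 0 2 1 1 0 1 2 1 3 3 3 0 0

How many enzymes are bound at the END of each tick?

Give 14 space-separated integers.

t=0: arr=0 -> substrate=0 bound=0 product=0
t=1: arr=0 -> substrate=0 bound=0 product=0
t=2: arr=2 -> substrate=0 bound=2 product=0
t=3: arr=1 -> substrate=0 bound=3 product=0
t=4: arr=1 -> substrate=0 bound=4 product=0
t=5: arr=0 -> substrate=0 bound=2 product=2
t=6: arr=1 -> substrate=0 bound=2 product=3
t=7: arr=2 -> substrate=0 bound=3 product=4
t=8: arr=1 -> substrate=0 bound=4 product=4
t=9: arr=3 -> substrate=2 bound=4 product=5
t=10: arr=3 -> substrate=3 bound=4 product=7
t=11: arr=3 -> substrate=5 bound=4 product=8
t=12: arr=0 -> substrate=4 bound=4 product=9
t=13: arr=0 -> substrate=2 bound=4 product=11

Answer: 0 0 2 3 4 2 2 3 4 4 4 4 4 4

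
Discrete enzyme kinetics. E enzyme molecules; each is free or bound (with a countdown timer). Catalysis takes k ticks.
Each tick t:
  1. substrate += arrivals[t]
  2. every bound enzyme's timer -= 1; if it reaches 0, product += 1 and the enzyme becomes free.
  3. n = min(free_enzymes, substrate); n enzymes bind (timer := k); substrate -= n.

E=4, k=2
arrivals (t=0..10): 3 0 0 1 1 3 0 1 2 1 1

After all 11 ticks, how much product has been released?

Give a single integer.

Answer: 11

Derivation:
t=0: arr=3 -> substrate=0 bound=3 product=0
t=1: arr=0 -> substrate=0 bound=3 product=0
t=2: arr=0 -> substrate=0 bound=0 product=3
t=3: arr=1 -> substrate=0 bound=1 product=3
t=4: arr=1 -> substrate=0 bound=2 product=3
t=5: arr=3 -> substrate=0 bound=4 product=4
t=6: arr=0 -> substrate=0 bound=3 product=5
t=7: arr=1 -> substrate=0 bound=1 product=8
t=8: arr=2 -> substrate=0 bound=3 product=8
t=9: arr=1 -> substrate=0 bound=3 product=9
t=10: arr=1 -> substrate=0 bound=2 product=11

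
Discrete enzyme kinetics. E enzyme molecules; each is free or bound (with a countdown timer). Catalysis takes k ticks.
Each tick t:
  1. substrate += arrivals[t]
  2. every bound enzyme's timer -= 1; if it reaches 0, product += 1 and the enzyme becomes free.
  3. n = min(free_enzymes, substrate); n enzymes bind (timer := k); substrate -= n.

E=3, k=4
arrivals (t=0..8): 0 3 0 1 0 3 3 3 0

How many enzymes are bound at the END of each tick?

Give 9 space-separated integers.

Answer: 0 3 3 3 3 3 3 3 3

Derivation:
t=0: arr=0 -> substrate=0 bound=0 product=0
t=1: arr=3 -> substrate=0 bound=3 product=0
t=2: arr=0 -> substrate=0 bound=3 product=0
t=3: arr=1 -> substrate=1 bound=3 product=0
t=4: arr=0 -> substrate=1 bound=3 product=0
t=5: arr=3 -> substrate=1 bound=3 product=3
t=6: arr=3 -> substrate=4 bound=3 product=3
t=7: arr=3 -> substrate=7 bound=3 product=3
t=8: arr=0 -> substrate=7 bound=3 product=3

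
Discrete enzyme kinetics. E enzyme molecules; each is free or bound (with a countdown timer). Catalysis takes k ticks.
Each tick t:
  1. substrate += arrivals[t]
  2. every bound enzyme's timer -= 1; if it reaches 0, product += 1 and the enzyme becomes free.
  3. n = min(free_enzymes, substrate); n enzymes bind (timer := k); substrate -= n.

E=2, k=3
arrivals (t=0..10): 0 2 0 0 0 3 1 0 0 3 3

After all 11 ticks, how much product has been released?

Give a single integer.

Answer: 4

Derivation:
t=0: arr=0 -> substrate=0 bound=0 product=0
t=1: arr=2 -> substrate=0 bound=2 product=0
t=2: arr=0 -> substrate=0 bound=2 product=0
t=3: arr=0 -> substrate=0 bound=2 product=0
t=4: arr=0 -> substrate=0 bound=0 product=2
t=5: arr=3 -> substrate=1 bound=2 product=2
t=6: arr=1 -> substrate=2 bound=2 product=2
t=7: arr=0 -> substrate=2 bound=2 product=2
t=8: arr=0 -> substrate=0 bound=2 product=4
t=9: arr=3 -> substrate=3 bound=2 product=4
t=10: arr=3 -> substrate=6 bound=2 product=4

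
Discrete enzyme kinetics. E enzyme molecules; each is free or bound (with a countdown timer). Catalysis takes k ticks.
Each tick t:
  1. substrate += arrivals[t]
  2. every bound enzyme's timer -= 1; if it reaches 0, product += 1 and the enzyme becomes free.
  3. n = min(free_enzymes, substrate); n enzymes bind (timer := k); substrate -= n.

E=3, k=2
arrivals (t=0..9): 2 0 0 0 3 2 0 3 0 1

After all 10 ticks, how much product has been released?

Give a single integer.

Answer: 8

Derivation:
t=0: arr=2 -> substrate=0 bound=2 product=0
t=1: arr=0 -> substrate=0 bound=2 product=0
t=2: arr=0 -> substrate=0 bound=0 product=2
t=3: arr=0 -> substrate=0 bound=0 product=2
t=4: arr=3 -> substrate=0 bound=3 product=2
t=5: arr=2 -> substrate=2 bound=3 product=2
t=6: arr=0 -> substrate=0 bound=2 product=5
t=7: arr=3 -> substrate=2 bound=3 product=5
t=8: arr=0 -> substrate=0 bound=3 product=7
t=9: arr=1 -> substrate=0 bound=3 product=8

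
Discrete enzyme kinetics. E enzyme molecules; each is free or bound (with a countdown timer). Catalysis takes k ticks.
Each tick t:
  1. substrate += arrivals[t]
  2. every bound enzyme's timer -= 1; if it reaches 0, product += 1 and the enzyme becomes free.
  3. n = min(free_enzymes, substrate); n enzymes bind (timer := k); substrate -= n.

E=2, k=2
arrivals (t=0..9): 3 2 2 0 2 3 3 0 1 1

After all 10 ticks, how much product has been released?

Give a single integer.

t=0: arr=3 -> substrate=1 bound=2 product=0
t=1: arr=2 -> substrate=3 bound=2 product=0
t=2: arr=2 -> substrate=3 bound=2 product=2
t=3: arr=0 -> substrate=3 bound=2 product=2
t=4: arr=2 -> substrate=3 bound=2 product=4
t=5: arr=3 -> substrate=6 bound=2 product=4
t=6: arr=3 -> substrate=7 bound=2 product=6
t=7: arr=0 -> substrate=7 bound=2 product=6
t=8: arr=1 -> substrate=6 bound=2 product=8
t=9: arr=1 -> substrate=7 bound=2 product=8

Answer: 8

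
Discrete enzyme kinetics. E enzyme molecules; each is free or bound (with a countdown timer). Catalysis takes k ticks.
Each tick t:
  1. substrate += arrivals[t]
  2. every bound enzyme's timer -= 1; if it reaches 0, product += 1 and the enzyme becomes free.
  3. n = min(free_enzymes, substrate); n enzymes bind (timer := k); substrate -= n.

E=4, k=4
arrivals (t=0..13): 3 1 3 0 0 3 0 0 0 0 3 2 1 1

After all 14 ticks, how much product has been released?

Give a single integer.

Answer: 10

Derivation:
t=0: arr=3 -> substrate=0 bound=3 product=0
t=1: arr=1 -> substrate=0 bound=4 product=0
t=2: arr=3 -> substrate=3 bound=4 product=0
t=3: arr=0 -> substrate=3 bound=4 product=0
t=4: arr=0 -> substrate=0 bound=4 product=3
t=5: arr=3 -> substrate=2 bound=4 product=4
t=6: arr=0 -> substrate=2 bound=4 product=4
t=7: arr=0 -> substrate=2 bound=4 product=4
t=8: arr=0 -> substrate=0 bound=3 product=7
t=9: arr=0 -> substrate=0 bound=2 product=8
t=10: arr=3 -> substrate=1 bound=4 product=8
t=11: arr=2 -> substrate=3 bound=4 product=8
t=12: arr=1 -> substrate=2 bound=4 product=10
t=13: arr=1 -> substrate=3 bound=4 product=10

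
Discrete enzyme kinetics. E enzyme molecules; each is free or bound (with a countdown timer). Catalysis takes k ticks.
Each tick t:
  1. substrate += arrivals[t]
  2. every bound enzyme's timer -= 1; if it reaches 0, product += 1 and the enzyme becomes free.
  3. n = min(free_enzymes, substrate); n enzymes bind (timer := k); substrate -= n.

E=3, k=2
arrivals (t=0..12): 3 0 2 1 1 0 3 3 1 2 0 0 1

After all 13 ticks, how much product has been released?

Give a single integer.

Answer: 16

Derivation:
t=0: arr=3 -> substrate=0 bound=3 product=0
t=1: arr=0 -> substrate=0 bound=3 product=0
t=2: arr=2 -> substrate=0 bound=2 product=3
t=3: arr=1 -> substrate=0 bound=3 product=3
t=4: arr=1 -> substrate=0 bound=2 product=5
t=5: arr=0 -> substrate=0 bound=1 product=6
t=6: arr=3 -> substrate=0 bound=3 product=7
t=7: arr=3 -> substrate=3 bound=3 product=7
t=8: arr=1 -> substrate=1 bound=3 product=10
t=9: arr=2 -> substrate=3 bound=3 product=10
t=10: arr=0 -> substrate=0 bound=3 product=13
t=11: arr=0 -> substrate=0 bound=3 product=13
t=12: arr=1 -> substrate=0 bound=1 product=16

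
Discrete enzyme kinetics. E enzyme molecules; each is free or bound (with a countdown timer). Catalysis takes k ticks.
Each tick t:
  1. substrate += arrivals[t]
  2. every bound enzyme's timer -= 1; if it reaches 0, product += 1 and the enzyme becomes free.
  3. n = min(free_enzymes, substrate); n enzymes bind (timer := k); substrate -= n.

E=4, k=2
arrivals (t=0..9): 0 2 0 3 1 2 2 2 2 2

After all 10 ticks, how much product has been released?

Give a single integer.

Answer: 12

Derivation:
t=0: arr=0 -> substrate=0 bound=0 product=0
t=1: arr=2 -> substrate=0 bound=2 product=0
t=2: arr=0 -> substrate=0 bound=2 product=0
t=3: arr=3 -> substrate=0 bound=3 product=2
t=4: arr=1 -> substrate=0 bound=4 product=2
t=5: arr=2 -> substrate=0 bound=3 product=5
t=6: arr=2 -> substrate=0 bound=4 product=6
t=7: arr=2 -> substrate=0 bound=4 product=8
t=8: arr=2 -> substrate=0 bound=4 product=10
t=9: arr=2 -> substrate=0 bound=4 product=12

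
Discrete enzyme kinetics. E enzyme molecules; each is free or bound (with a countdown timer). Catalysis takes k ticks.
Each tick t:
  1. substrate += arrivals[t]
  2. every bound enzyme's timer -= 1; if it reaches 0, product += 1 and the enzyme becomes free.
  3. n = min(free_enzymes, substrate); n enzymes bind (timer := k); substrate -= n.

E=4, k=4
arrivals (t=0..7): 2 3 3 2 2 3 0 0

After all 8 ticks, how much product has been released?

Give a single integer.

Answer: 4

Derivation:
t=0: arr=2 -> substrate=0 bound=2 product=0
t=1: arr=3 -> substrate=1 bound=4 product=0
t=2: arr=3 -> substrate=4 bound=4 product=0
t=3: arr=2 -> substrate=6 bound=4 product=0
t=4: arr=2 -> substrate=6 bound=4 product=2
t=5: arr=3 -> substrate=7 bound=4 product=4
t=6: arr=0 -> substrate=7 bound=4 product=4
t=7: arr=0 -> substrate=7 bound=4 product=4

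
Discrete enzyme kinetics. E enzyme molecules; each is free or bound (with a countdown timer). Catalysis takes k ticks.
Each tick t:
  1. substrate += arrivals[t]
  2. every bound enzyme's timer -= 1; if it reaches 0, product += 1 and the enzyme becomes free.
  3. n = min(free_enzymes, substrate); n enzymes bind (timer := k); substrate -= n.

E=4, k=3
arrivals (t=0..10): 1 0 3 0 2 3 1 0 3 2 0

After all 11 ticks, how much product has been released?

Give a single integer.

Answer: 9

Derivation:
t=0: arr=1 -> substrate=0 bound=1 product=0
t=1: arr=0 -> substrate=0 bound=1 product=0
t=2: arr=3 -> substrate=0 bound=4 product=0
t=3: arr=0 -> substrate=0 bound=3 product=1
t=4: arr=2 -> substrate=1 bound=4 product=1
t=5: arr=3 -> substrate=1 bound=4 product=4
t=6: arr=1 -> substrate=2 bound=4 product=4
t=7: arr=0 -> substrate=1 bound=4 product=5
t=8: arr=3 -> substrate=1 bound=4 product=8
t=9: arr=2 -> substrate=3 bound=4 product=8
t=10: arr=0 -> substrate=2 bound=4 product=9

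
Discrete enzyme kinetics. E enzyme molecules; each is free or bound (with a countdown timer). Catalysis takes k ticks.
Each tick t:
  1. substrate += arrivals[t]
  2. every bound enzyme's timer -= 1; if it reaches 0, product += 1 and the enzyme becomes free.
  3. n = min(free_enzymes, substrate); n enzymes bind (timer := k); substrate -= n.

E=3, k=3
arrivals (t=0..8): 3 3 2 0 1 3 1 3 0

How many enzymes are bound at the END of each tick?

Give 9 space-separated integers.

t=0: arr=3 -> substrate=0 bound=3 product=0
t=1: arr=3 -> substrate=3 bound=3 product=0
t=2: arr=2 -> substrate=5 bound=3 product=0
t=3: arr=0 -> substrate=2 bound=3 product=3
t=4: arr=1 -> substrate=3 bound=3 product=3
t=5: arr=3 -> substrate=6 bound=3 product=3
t=6: arr=1 -> substrate=4 bound=3 product=6
t=7: arr=3 -> substrate=7 bound=3 product=6
t=8: arr=0 -> substrate=7 bound=3 product=6

Answer: 3 3 3 3 3 3 3 3 3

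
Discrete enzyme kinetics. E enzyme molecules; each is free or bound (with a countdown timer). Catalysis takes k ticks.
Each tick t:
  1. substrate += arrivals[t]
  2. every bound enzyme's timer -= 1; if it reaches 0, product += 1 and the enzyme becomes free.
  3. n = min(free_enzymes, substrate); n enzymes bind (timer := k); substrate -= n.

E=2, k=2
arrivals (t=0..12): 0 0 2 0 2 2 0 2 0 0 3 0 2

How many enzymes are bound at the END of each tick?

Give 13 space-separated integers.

Answer: 0 0 2 2 2 2 2 2 2 2 2 2 2

Derivation:
t=0: arr=0 -> substrate=0 bound=0 product=0
t=1: arr=0 -> substrate=0 bound=0 product=0
t=2: arr=2 -> substrate=0 bound=2 product=0
t=3: arr=0 -> substrate=0 bound=2 product=0
t=4: arr=2 -> substrate=0 bound=2 product=2
t=5: arr=2 -> substrate=2 bound=2 product=2
t=6: arr=0 -> substrate=0 bound=2 product=4
t=7: arr=2 -> substrate=2 bound=2 product=4
t=8: arr=0 -> substrate=0 bound=2 product=6
t=9: arr=0 -> substrate=0 bound=2 product=6
t=10: arr=3 -> substrate=1 bound=2 product=8
t=11: arr=0 -> substrate=1 bound=2 product=8
t=12: arr=2 -> substrate=1 bound=2 product=10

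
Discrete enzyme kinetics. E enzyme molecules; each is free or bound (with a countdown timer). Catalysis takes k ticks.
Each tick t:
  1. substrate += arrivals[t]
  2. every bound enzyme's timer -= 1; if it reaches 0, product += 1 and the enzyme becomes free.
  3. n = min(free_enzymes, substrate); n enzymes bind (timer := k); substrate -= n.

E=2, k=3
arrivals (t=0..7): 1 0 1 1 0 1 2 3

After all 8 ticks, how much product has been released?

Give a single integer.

t=0: arr=1 -> substrate=0 bound=1 product=0
t=1: arr=0 -> substrate=0 bound=1 product=0
t=2: arr=1 -> substrate=0 bound=2 product=0
t=3: arr=1 -> substrate=0 bound=2 product=1
t=4: arr=0 -> substrate=0 bound=2 product=1
t=5: arr=1 -> substrate=0 bound=2 product=2
t=6: arr=2 -> substrate=1 bound=2 product=3
t=7: arr=3 -> substrate=4 bound=2 product=3

Answer: 3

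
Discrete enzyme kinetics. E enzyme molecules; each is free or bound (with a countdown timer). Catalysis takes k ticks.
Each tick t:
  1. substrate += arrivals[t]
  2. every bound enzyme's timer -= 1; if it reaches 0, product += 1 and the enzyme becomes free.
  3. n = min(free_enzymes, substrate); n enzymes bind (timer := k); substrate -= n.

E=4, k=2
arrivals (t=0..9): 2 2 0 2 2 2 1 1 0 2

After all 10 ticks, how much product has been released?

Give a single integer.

t=0: arr=2 -> substrate=0 bound=2 product=0
t=1: arr=2 -> substrate=0 bound=4 product=0
t=2: arr=0 -> substrate=0 bound=2 product=2
t=3: arr=2 -> substrate=0 bound=2 product=4
t=4: arr=2 -> substrate=0 bound=4 product=4
t=5: arr=2 -> substrate=0 bound=4 product=6
t=6: arr=1 -> substrate=0 bound=3 product=8
t=7: arr=1 -> substrate=0 bound=2 product=10
t=8: arr=0 -> substrate=0 bound=1 product=11
t=9: arr=2 -> substrate=0 bound=2 product=12

Answer: 12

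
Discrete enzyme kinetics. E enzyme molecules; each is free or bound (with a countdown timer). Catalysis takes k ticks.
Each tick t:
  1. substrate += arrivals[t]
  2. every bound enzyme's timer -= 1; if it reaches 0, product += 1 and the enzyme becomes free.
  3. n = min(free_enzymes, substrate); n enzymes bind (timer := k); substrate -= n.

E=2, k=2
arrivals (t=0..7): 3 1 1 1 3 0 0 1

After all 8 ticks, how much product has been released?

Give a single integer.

t=0: arr=3 -> substrate=1 bound=2 product=0
t=1: arr=1 -> substrate=2 bound=2 product=0
t=2: arr=1 -> substrate=1 bound=2 product=2
t=3: arr=1 -> substrate=2 bound=2 product=2
t=4: arr=3 -> substrate=3 bound=2 product=4
t=5: arr=0 -> substrate=3 bound=2 product=4
t=6: arr=0 -> substrate=1 bound=2 product=6
t=7: arr=1 -> substrate=2 bound=2 product=6

Answer: 6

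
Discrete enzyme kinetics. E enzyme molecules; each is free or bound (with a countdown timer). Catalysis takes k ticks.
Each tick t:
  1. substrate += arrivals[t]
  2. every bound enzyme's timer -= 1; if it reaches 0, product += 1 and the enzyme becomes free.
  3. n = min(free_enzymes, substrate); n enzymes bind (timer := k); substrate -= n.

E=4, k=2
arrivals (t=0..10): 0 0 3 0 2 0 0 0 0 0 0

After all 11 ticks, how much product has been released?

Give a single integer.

Answer: 5

Derivation:
t=0: arr=0 -> substrate=0 bound=0 product=0
t=1: arr=0 -> substrate=0 bound=0 product=0
t=2: arr=3 -> substrate=0 bound=3 product=0
t=3: arr=0 -> substrate=0 bound=3 product=0
t=4: arr=2 -> substrate=0 bound=2 product=3
t=5: arr=0 -> substrate=0 bound=2 product=3
t=6: arr=0 -> substrate=0 bound=0 product=5
t=7: arr=0 -> substrate=0 bound=0 product=5
t=8: arr=0 -> substrate=0 bound=0 product=5
t=9: arr=0 -> substrate=0 bound=0 product=5
t=10: arr=0 -> substrate=0 bound=0 product=5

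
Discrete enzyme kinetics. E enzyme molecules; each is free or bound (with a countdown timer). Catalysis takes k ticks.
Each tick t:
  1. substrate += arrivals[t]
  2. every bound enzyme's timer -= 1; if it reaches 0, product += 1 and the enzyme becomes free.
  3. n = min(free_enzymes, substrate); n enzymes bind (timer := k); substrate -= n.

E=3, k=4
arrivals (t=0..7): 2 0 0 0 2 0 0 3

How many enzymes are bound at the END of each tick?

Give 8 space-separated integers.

t=0: arr=2 -> substrate=0 bound=2 product=0
t=1: arr=0 -> substrate=0 bound=2 product=0
t=2: arr=0 -> substrate=0 bound=2 product=0
t=3: arr=0 -> substrate=0 bound=2 product=0
t=4: arr=2 -> substrate=0 bound=2 product=2
t=5: arr=0 -> substrate=0 bound=2 product=2
t=6: arr=0 -> substrate=0 bound=2 product=2
t=7: arr=3 -> substrate=2 bound=3 product=2

Answer: 2 2 2 2 2 2 2 3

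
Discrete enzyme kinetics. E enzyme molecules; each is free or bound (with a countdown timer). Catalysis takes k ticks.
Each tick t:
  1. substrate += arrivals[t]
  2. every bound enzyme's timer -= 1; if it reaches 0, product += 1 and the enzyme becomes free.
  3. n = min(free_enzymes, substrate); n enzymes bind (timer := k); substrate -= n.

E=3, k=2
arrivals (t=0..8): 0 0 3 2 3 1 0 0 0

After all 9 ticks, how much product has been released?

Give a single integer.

Answer: 9

Derivation:
t=0: arr=0 -> substrate=0 bound=0 product=0
t=1: arr=0 -> substrate=0 bound=0 product=0
t=2: arr=3 -> substrate=0 bound=3 product=0
t=3: arr=2 -> substrate=2 bound=3 product=0
t=4: arr=3 -> substrate=2 bound=3 product=3
t=5: arr=1 -> substrate=3 bound=3 product=3
t=6: arr=0 -> substrate=0 bound=3 product=6
t=7: arr=0 -> substrate=0 bound=3 product=6
t=8: arr=0 -> substrate=0 bound=0 product=9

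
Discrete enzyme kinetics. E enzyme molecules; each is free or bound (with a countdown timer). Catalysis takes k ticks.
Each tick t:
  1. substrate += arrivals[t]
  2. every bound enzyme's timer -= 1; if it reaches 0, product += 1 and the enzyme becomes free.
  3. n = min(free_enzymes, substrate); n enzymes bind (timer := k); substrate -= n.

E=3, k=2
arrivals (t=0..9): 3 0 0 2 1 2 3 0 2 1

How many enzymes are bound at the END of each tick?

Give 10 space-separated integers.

t=0: arr=3 -> substrate=0 bound=3 product=0
t=1: arr=0 -> substrate=0 bound=3 product=0
t=2: arr=0 -> substrate=0 bound=0 product=3
t=3: arr=2 -> substrate=0 bound=2 product=3
t=4: arr=1 -> substrate=0 bound=3 product=3
t=5: arr=2 -> substrate=0 bound=3 product=5
t=6: arr=3 -> substrate=2 bound=3 product=6
t=7: arr=0 -> substrate=0 bound=3 product=8
t=8: arr=2 -> substrate=1 bound=3 product=9
t=9: arr=1 -> substrate=0 bound=3 product=11

Answer: 3 3 0 2 3 3 3 3 3 3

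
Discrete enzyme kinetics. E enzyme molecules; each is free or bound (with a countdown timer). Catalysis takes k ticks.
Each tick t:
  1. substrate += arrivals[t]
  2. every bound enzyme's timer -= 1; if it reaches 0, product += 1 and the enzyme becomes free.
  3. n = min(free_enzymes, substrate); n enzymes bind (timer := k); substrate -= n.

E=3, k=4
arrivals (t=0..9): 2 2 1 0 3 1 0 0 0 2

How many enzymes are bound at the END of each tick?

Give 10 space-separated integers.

t=0: arr=2 -> substrate=0 bound=2 product=0
t=1: arr=2 -> substrate=1 bound=3 product=0
t=2: arr=1 -> substrate=2 bound=3 product=0
t=3: arr=0 -> substrate=2 bound=3 product=0
t=4: arr=3 -> substrate=3 bound=3 product=2
t=5: arr=1 -> substrate=3 bound=3 product=3
t=6: arr=0 -> substrate=3 bound=3 product=3
t=7: arr=0 -> substrate=3 bound=3 product=3
t=8: arr=0 -> substrate=1 bound=3 product=5
t=9: arr=2 -> substrate=2 bound=3 product=6

Answer: 2 3 3 3 3 3 3 3 3 3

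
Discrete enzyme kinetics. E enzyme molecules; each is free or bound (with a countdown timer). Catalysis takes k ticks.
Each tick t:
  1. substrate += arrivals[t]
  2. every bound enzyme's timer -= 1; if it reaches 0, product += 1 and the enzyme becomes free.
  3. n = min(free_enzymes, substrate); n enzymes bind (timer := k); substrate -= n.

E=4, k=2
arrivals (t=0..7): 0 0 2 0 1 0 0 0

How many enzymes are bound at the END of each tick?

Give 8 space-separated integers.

Answer: 0 0 2 2 1 1 0 0

Derivation:
t=0: arr=0 -> substrate=0 bound=0 product=0
t=1: arr=0 -> substrate=0 bound=0 product=0
t=2: arr=2 -> substrate=0 bound=2 product=0
t=3: arr=0 -> substrate=0 bound=2 product=0
t=4: arr=1 -> substrate=0 bound=1 product=2
t=5: arr=0 -> substrate=0 bound=1 product=2
t=6: arr=0 -> substrate=0 bound=0 product=3
t=7: arr=0 -> substrate=0 bound=0 product=3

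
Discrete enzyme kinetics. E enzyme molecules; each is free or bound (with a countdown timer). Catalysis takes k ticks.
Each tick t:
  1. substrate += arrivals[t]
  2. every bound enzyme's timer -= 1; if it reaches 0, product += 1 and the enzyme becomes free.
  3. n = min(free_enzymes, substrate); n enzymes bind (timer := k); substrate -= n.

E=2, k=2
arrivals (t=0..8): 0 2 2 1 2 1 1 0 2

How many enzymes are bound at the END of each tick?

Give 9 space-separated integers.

t=0: arr=0 -> substrate=0 bound=0 product=0
t=1: arr=2 -> substrate=0 bound=2 product=0
t=2: arr=2 -> substrate=2 bound=2 product=0
t=3: arr=1 -> substrate=1 bound=2 product=2
t=4: arr=2 -> substrate=3 bound=2 product=2
t=5: arr=1 -> substrate=2 bound=2 product=4
t=6: arr=1 -> substrate=3 bound=2 product=4
t=7: arr=0 -> substrate=1 bound=2 product=6
t=8: arr=2 -> substrate=3 bound=2 product=6

Answer: 0 2 2 2 2 2 2 2 2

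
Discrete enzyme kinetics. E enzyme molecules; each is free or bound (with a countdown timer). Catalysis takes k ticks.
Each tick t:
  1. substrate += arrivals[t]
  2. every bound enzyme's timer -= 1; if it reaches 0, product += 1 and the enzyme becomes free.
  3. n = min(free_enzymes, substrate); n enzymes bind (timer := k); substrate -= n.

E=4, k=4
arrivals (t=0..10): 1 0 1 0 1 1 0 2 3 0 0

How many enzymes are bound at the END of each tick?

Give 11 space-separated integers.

Answer: 1 1 2 2 2 3 2 4 4 4 4

Derivation:
t=0: arr=1 -> substrate=0 bound=1 product=0
t=1: arr=0 -> substrate=0 bound=1 product=0
t=2: arr=1 -> substrate=0 bound=2 product=0
t=3: arr=0 -> substrate=0 bound=2 product=0
t=4: arr=1 -> substrate=0 bound=2 product=1
t=5: arr=1 -> substrate=0 bound=3 product=1
t=6: arr=0 -> substrate=0 bound=2 product=2
t=7: arr=2 -> substrate=0 bound=4 product=2
t=8: arr=3 -> substrate=2 bound=4 product=3
t=9: arr=0 -> substrate=1 bound=4 product=4
t=10: arr=0 -> substrate=1 bound=4 product=4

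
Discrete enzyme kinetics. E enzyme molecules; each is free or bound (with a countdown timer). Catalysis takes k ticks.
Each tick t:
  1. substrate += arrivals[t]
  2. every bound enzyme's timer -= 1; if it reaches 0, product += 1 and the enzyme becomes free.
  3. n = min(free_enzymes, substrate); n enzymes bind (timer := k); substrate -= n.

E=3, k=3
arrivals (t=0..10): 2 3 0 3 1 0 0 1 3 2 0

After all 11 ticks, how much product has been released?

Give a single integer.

Answer: 9

Derivation:
t=0: arr=2 -> substrate=0 bound=2 product=0
t=1: arr=3 -> substrate=2 bound=3 product=0
t=2: arr=0 -> substrate=2 bound=3 product=0
t=3: arr=3 -> substrate=3 bound=3 product=2
t=4: arr=1 -> substrate=3 bound=3 product=3
t=5: arr=0 -> substrate=3 bound=3 product=3
t=6: arr=0 -> substrate=1 bound=3 product=5
t=7: arr=1 -> substrate=1 bound=3 product=6
t=8: arr=3 -> substrate=4 bound=3 product=6
t=9: arr=2 -> substrate=4 bound=3 product=8
t=10: arr=0 -> substrate=3 bound=3 product=9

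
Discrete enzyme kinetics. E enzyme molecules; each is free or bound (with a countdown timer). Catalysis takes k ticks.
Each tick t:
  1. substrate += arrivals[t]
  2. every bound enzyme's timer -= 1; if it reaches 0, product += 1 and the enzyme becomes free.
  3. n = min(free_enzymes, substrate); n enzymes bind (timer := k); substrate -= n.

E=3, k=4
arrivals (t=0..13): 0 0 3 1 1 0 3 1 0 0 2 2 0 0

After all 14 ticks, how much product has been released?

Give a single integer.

Answer: 6

Derivation:
t=0: arr=0 -> substrate=0 bound=0 product=0
t=1: arr=0 -> substrate=0 bound=0 product=0
t=2: arr=3 -> substrate=0 bound=3 product=0
t=3: arr=1 -> substrate=1 bound=3 product=0
t=4: arr=1 -> substrate=2 bound=3 product=0
t=5: arr=0 -> substrate=2 bound=3 product=0
t=6: arr=3 -> substrate=2 bound=3 product=3
t=7: arr=1 -> substrate=3 bound=3 product=3
t=8: arr=0 -> substrate=3 bound=3 product=3
t=9: arr=0 -> substrate=3 bound=3 product=3
t=10: arr=2 -> substrate=2 bound=3 product=6
t=11: arr=2 -> substrate=4 bound=3 product=6
t=12: arr=0 -> substrate=4 bound=3 product=6
t=13: arr=0 -> substrate=4 bound=3 product=6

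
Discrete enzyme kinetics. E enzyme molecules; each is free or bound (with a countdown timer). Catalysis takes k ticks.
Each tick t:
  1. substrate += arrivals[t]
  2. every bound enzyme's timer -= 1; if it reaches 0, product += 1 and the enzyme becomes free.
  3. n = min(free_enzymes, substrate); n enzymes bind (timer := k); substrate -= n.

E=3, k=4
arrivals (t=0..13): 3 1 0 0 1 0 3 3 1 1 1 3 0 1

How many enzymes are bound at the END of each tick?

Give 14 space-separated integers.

t=0: arr=3 -> substrate=0 bound=3 product=0
t=1: arr=1 -> substrate=1 bound=3 product=0
t=2: arr=0 -> substrate=1 bound=3 product=0
t=3: arr=0 -> substrate=1 bound=3 product=0
t=4: arr=1 -> substrate=0 bound=2 product=3
t=5: arr=0 -> substrate=0 bound=2 product=3
t=6: arr=3 -> substrate=2 bound=3 product=3
t=7: arr=3 -> substrate=5 bound=3 product=3
t=8: arr=1 -> substrate=4 bound=3 product=5
t=9: arr=1 -> substrate=5 bound=3 product=5
t=10: arr=1 -> substrate=5 bound=3 product=6
t=11: arr=3 -> substrate=8 bound=3 product=6
t=12: arr=0 -> substrate=6 bound=3 product=8
t=13: arr=1 -> substrate=7 bound=3 product=8

Answer: 3 3 3 3 2 2 3 3 3 3 3 3 3 3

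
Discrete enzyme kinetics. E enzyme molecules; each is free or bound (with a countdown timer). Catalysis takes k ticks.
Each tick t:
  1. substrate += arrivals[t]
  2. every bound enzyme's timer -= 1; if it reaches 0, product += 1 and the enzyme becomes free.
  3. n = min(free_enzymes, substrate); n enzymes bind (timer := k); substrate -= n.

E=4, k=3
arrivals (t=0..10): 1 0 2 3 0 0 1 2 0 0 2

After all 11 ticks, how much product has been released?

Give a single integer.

t=0: arr=1 -> substrate=0 bound=1 product=0
t=1: arr=0 -> substrate=0 bound=1 product=0
t=2: arr=2 -> substrate=0 bound=3 product=0
t=3: arr=3 -> substrate=1 bound=4 product=1
t=4: arr=0 -> substrate=1 bound=4 product=1
t=5: arr=0 -> substrate=0 bound=3 product=3
t=6: arr=1 -> substrate=0 bound=2 product=5
t=7: arr=2 -> substrate=0 bound=4 product=5
t=8: arr=0 -> substrate=0 bound=3 product=6
t=9: arr=0 -> substrate=0 bound=2 product=7
t=10: arr=2 -> substrate=0 bound=2 product=9

Answer: 9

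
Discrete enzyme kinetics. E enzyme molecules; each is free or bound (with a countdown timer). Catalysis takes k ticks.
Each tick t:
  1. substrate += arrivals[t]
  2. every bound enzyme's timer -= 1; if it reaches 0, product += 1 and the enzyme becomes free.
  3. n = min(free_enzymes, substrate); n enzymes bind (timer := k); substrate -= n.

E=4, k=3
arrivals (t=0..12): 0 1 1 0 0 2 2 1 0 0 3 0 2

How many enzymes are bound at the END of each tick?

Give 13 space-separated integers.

t=0: arr=0 -> substrate=0 bound=0 product=0
t=1: arr=1 -> substrate=0 bound=1 product=0
t=2: arr=1 -> substrate=0 bound=2 product=0
t=3: arr=0 -> substrate=0 bound=2 product=0
t=4: arr=0 -> substrate=0 bound=1 product=1
t=5: arr=2 -> substrate=0 bound=2 product=2
t=6: arr=2 -> substrate=0 bound=4 product=2
t=7: arr=1 -> substrate=1 bound=4 product=2
t=8: arr=0 -> substrate=0 bound=3 product=4
t=9: arr=0 -> substrate=0 bound=1 product=6
t=10: arr=3 -> substrate=0 bound=4 product=6
t=11: arr=0 -> substrate=0 bound=3 product=7
t=12: arr=2 -> substrate=1 bound=4 product=7

Answer: 0 1 2 2 1 2 4 4 3 1 4 3 4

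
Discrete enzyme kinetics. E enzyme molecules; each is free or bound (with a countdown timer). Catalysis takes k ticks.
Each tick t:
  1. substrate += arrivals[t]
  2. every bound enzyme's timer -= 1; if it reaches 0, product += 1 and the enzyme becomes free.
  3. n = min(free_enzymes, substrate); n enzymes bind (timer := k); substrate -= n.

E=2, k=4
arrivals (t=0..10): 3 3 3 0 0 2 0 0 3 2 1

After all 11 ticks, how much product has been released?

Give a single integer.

t=0: arr=3 -> substrate=1 bound=2 product=0
t=1: arr=3 -> substrate=4 bound=2 product=0
t=2: arr=3 -> substrate=7 bound=2 product=0
t=3: arr=0 -> substrate=7 bound=2 product=0
t=4: arr=0 -> substrate=5 bound=2 product=2
t=5: arr=2 -> substrate=7 bound=2 product=2
t=6: arr=0 -> substrate=7 bound=2 product=2
t=7: arr=0 -> substrate=7 bound=2 product=2
t=8: arr=3 -> substrate=8 bound=2 product=4
t=9: arr=2 -> substrate=10 bound=2 product=4
t=10: arr=1 -> substrate=11 bound=2 product=4

Answer: 4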